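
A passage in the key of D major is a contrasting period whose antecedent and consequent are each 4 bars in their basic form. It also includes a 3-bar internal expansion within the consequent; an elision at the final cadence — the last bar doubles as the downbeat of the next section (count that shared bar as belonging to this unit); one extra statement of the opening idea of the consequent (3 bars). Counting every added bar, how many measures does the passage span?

14 measures

Basic contrasting period: 4 + 4 = 8 bars.
8 (basic form) + 3 (internal expansion) + 3 (extra statement) = 14.
The elision shares a bar with the next section but does not change this unit's count.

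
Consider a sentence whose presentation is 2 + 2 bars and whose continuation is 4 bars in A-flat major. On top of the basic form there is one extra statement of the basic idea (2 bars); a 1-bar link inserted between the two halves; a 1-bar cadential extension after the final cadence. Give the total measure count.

12 measures

Basic sentence: 2 + 2 + 4 = 8 bars.
8 (basic form) + 2 (extra statement) + 1 (link) + 1 (cadential extension) = 12.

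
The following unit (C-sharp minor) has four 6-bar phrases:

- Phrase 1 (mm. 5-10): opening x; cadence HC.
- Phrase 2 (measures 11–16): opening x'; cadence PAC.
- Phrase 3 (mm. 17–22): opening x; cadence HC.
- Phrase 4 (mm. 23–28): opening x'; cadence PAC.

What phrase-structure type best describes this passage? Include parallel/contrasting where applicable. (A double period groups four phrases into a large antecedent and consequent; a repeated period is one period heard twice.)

repeated period

The cadence pattern HC–PAC–HC–PAC is weak–strong twice, and phrases 3–4 restate phrases 1–2: a period heard twice, not a double period (which would end weakly at phrase 2).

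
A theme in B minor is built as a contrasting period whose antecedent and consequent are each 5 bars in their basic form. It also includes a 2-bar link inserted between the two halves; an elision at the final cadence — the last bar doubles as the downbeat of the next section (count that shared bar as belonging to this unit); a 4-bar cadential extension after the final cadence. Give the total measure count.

16 measures

Basic contrasting period: 5 + 5 = 10 bars.
10 (basic form) + 2 (link) + 4 (cadential extension) = 16.
The elision shares a bar with the next section but does not change this unit's count.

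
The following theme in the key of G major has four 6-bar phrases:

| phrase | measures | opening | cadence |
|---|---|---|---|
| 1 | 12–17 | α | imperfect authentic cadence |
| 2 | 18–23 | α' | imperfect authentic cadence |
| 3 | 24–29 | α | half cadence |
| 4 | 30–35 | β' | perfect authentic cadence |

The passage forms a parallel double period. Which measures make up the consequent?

measures 24–35

In a double period the four phrases pair into a large antecedent (phrases 1–2, ending imperfect authentic cadence) and a large consequent (phrases 3–4, ending perfect authentic cadence). The consequent spans bars 24-35.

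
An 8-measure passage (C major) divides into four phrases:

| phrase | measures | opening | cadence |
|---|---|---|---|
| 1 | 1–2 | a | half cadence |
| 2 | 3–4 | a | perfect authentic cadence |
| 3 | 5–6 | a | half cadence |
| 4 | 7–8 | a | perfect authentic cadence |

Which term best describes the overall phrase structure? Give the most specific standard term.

The cadence pattern HC–PAC–HC–PAC is weak–strong twice, and phrases 3–4 restate phrases 1–2: a period heard twice, not a double period (which would end weakly at phrase 2).

repeated period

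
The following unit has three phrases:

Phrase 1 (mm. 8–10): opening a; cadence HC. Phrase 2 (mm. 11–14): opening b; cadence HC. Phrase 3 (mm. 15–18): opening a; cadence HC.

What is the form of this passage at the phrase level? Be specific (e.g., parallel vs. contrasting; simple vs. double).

phrase group

The final phrase closes with a half cadence, which is not stronger than the preceding half cadence; the 3 phrases lack an overall antecedent–consequent design and so form a phrase group.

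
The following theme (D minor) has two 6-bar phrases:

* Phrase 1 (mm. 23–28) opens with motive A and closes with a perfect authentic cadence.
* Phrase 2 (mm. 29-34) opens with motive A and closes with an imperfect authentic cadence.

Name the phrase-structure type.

The second phrase closes with an imperfect authentic cadence, which is not stronger than the first phrase's perfect authentic cadence; without a weak→strong cadential pair there is no antecedent–consequent relationship, so this is a phrase group rather than a period.

phrase group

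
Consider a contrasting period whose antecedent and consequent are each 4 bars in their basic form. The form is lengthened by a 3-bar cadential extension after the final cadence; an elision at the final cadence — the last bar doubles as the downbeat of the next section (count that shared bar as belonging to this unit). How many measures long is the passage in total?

Basic contrasting period: 4 + 4 = 8 bars.
8 (basic form) + 3 (cadential extension) = 11.
The elision shares a bar with the next section but does not change this unit's count.

11 measures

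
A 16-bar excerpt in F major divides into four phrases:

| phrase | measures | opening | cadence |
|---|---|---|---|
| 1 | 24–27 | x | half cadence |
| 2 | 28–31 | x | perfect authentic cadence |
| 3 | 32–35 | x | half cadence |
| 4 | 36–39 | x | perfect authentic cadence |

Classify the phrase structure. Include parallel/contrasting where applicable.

The cadence pattern HC–PAC–HC–PAC is weak–strong twice, and phrases 3–4 restate phrases 1–2: a period heard twice, not a double period (which would end weakly at phrase 2).

repeated period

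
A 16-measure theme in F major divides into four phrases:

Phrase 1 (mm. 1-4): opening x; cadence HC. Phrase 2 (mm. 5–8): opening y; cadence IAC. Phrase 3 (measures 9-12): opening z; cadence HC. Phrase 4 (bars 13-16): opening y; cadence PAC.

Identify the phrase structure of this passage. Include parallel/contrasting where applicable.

contrasting double period

Four phrases in two halves: the first half (measures 1–8) ends with an imperfect authentic cadence, the second (mm. 9–16) with a perfect authentic cadence — a large antecedent–consequent pair, i.e. a double period.
Phrase 3 begins with different material from phrase 1, making it contrasting.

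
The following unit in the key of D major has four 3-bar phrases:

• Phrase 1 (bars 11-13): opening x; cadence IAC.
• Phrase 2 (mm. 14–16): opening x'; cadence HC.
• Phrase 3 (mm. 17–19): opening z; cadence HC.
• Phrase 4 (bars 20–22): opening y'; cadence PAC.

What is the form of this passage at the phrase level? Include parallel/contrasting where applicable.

Four phrases in two halves: the first half (measures 11–16) ends with a half cadence, the second (mm. 17-22) with a perfect authentic cadence — a large antecedent–consequent pair, i.e. a double period.
Phrase 3 begins with different material from phrase 1, making it contrasting.

contrasting double period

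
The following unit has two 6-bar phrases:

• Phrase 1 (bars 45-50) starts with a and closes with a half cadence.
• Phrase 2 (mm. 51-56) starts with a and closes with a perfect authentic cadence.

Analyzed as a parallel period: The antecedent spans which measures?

measures 45–50

The antecedent is the phrase ending with the weaker cadence (half cadence, phrase 1) and the consequent the one ending more conclusively (perfect authentic cadence, phrase 2); the antecedent is mm. 45–50.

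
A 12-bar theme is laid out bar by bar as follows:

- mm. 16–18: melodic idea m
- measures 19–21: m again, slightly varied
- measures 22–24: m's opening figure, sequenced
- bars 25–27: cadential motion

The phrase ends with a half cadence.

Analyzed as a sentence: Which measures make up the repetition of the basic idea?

The presentation of a sentence is the basic idea (measures 16-18) plus its repetition (measures 19-21); the repetition of the basic idea is therefore bars 19-21.

measures 19–21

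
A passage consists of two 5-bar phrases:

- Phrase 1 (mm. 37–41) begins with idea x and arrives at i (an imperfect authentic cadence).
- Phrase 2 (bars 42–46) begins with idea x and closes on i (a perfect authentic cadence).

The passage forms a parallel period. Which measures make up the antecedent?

The phrase ending with the weaker cadence (imperfect authentic cadence) is the antecedent; the one ending more conclusively (perfect authentic cadence) is the consequent. The antecedent is measures 37–41.

measures 37–41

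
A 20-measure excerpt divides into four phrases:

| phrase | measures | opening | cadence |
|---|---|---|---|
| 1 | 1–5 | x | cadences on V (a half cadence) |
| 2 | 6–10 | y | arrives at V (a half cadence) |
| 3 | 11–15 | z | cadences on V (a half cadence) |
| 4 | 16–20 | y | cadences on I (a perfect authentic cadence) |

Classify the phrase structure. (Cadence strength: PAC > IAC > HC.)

contrasting double period

Four phrases in two halves: the first half (bars 1–10) ends with a half cadence, the second (bars 11-20) with a perfect authentic cadence — a large antecedent–consequent pair, i.e. a double period.
Phrase 3 begins with different material from phrase 1, making it contrasting.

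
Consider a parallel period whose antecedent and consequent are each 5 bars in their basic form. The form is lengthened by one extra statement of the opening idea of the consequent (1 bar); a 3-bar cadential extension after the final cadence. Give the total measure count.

14 measures

Basic parallel period: 5 + 5 = 10 bars.
10 (basic form) + 1 (extra statement) + 3 (cadential extension) = 14.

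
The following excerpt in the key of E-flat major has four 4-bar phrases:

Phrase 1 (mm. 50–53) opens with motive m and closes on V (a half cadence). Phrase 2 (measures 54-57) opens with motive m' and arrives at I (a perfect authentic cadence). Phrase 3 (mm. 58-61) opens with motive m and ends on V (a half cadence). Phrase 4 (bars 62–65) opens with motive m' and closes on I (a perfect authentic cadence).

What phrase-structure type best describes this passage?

repeated period

The cadence pattern HC–PAC–HC–PAC is weak–strong twice, and phrases 3–4 restate phrases 1–2: a period heard twice, not a double period (which would end weakly at phrase 2).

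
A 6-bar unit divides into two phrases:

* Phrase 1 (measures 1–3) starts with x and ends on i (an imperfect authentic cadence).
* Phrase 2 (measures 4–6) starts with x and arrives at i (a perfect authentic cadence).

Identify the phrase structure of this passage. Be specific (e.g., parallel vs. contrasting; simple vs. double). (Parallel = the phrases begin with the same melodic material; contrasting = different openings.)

parallel period

Phrase 1 ends with an imperfect authentic cadence (weaker) and phrase 2 with a perfect authentic cadence (stronger): antecedent + consequent = a period.
The two phrases open with the same material (x / x), so the period is parallel.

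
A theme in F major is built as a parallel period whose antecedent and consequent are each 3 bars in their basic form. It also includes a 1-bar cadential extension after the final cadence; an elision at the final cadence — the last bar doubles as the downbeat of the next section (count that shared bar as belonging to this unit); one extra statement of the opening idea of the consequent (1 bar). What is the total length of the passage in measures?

Basic parallel period: 3 + 3 = 6 bars.
6 (basic form) + 1 (cadential extension) + 1 (extra statement) = 8.
The elision shares a bar with the next section but does not change this unit's count.

8 measures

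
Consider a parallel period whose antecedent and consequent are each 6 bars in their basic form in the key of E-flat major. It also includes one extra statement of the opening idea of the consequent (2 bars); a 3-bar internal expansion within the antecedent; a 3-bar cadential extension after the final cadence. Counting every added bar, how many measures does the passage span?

Basic parallel period: 6 + 6 = 12 bars.
12 (basic form) + 2 (extra statement) + 3 (internal expansion) + 3 (cadential extension) = 20.

20 measures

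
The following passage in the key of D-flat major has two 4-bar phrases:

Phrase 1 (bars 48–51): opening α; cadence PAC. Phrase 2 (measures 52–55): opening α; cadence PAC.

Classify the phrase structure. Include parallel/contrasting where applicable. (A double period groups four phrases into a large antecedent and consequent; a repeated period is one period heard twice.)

repeated phrase

Both phrases have the same opening (α) and the same cadence (perfect authentic cadence): the second is a restatement, not a consequent, so this is a repeated phrase rather than a period.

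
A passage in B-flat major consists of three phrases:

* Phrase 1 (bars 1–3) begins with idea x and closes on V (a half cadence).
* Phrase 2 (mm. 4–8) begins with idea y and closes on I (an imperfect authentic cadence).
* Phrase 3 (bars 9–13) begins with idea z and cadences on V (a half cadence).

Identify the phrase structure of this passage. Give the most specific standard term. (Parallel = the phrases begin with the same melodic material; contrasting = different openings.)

phrase group

The final phrase closes with a half cadence, which is not stronger than the preceding imperfect authentic cadence; the 3 phrases lack an overall antecedent–consequent design and so form a phrase group.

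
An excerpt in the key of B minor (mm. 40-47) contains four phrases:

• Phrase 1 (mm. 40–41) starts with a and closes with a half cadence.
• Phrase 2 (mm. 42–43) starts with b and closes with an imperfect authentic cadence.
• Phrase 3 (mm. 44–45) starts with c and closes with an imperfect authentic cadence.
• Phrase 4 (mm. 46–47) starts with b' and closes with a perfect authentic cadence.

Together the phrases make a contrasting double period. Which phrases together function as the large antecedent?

phrases 1 and 2

In a double period the first pair of phrases (ending imperfect authentic cadence) is the large antecedent and the second pair (ending perfect authentic cadence) is the large consequent; the antecedent is phrases 1 and 2.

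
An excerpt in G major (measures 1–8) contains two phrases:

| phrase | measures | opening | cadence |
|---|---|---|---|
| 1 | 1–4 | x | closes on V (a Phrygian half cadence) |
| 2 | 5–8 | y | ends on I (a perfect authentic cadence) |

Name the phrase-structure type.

contrasting period

Phrase 1 ends with a Phrygian half cadence (weaker) and phrase 2 with a perfect authentic cadence (stronger): antecedent + consequent = a period.
The two phrases open with different material (x / y), so the period is contrasting.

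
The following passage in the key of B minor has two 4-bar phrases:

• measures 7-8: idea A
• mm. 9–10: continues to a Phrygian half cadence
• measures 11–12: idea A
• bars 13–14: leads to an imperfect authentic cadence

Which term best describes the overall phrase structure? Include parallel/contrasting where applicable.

Phrase 1 ends with a Phrygian half cadence (weaker) and phrase 2 with an imperfect authentic cadence (stronger): antecedent + consequent = a period.
The two phrases open with the same material (A / A), so the period is parallel.

parallel period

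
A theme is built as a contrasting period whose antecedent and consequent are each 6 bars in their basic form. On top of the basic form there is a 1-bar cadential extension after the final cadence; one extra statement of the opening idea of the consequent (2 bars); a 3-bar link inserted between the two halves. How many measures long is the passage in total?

18 measures

Basic contrasting period: 6 + 6 = 12 bars.
12 (basic form) + 1 (cadential extension) + 2 (extra statement) + 3 (link) = 18.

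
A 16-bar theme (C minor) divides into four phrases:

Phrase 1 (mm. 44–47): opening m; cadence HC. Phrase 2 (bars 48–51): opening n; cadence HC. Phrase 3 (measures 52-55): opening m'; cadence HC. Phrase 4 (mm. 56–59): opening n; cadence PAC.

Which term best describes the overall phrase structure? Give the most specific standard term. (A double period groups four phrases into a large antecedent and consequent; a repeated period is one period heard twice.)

parallel double period

Four phrases in two halves: the first half (bars 44-51) ends with a half cadence, the second (mm. 52–59) with a perfect authentic cadence — a large antecedent–consequent pair, i.e. a double period.
Phrase 3 begins with the same material as phrase 1, making it parallel.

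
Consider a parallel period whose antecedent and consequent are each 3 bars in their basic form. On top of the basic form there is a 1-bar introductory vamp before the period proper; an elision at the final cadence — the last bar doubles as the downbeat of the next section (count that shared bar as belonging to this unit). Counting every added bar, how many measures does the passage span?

Basic parallel period: 3 + 3 = 6 bars.
6 (basic form) + 1 (introduction) = 7.
The elision shares a bar with the next section but does not change this unit's count.

7 measures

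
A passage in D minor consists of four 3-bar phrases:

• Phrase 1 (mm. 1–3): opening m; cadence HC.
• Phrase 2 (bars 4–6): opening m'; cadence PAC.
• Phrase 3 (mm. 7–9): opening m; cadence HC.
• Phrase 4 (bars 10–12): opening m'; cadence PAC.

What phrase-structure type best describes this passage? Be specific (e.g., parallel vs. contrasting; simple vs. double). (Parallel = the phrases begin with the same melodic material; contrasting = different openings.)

The cadence pattern HC–PAC–HC–PAC is weak–strong twice, and phrases 3–4 restate phrases 1–2: a period heard twice, not a double period (which would end weakly at phrase 2).

repeated period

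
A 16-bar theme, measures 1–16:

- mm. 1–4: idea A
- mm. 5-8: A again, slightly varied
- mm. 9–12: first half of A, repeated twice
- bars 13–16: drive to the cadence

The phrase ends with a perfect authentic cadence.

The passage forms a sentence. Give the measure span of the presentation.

measures 1–8

The presentation of a sentence is the basic idea (mm. 1-4) plus its repetition (measures 5-8); the presentation is therefore measures 1–8.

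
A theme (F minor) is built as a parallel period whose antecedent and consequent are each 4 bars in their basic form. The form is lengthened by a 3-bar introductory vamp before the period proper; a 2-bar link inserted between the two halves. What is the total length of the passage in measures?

13 measures

Basic parallel period: 4 + 4 = 8 bars.
8 (basic form) + 3 (introduction) + 2 (link) = 13.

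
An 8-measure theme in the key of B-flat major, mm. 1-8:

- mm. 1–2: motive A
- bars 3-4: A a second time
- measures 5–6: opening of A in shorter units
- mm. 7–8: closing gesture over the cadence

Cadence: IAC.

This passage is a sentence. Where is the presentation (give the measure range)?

measures 1–4

The presentation of a sentence is the basic idea (mm. 1-2) plus its repetition (measures 3–4); the presentation is therefore mm. 1–4.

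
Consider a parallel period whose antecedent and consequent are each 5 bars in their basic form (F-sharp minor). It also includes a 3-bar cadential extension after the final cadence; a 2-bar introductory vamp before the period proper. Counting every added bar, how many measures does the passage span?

Basic parallel period: 5 + 5 = 10 bars.
10 (basic form) + 3 (cadential extension) + 2 (introduction) = 15.

15 measures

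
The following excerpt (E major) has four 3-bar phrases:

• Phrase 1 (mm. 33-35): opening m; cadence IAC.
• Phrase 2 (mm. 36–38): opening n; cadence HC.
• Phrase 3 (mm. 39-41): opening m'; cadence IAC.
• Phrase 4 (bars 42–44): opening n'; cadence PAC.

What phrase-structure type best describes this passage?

parallel double period

Four phrases in two halves: the first half (measures 33–38) ends with a half cadence, the second (mm. 39-44) with a perfect authentic cadence — a large antecedent–consequent pair, i.e. a double period.
Phrase 3 begins with the same material as phrase 1, making it parallel.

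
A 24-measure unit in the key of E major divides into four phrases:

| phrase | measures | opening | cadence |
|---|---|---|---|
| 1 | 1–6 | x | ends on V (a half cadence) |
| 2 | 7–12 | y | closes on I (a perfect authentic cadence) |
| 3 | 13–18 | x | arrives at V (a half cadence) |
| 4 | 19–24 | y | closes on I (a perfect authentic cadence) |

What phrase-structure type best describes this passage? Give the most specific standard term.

repeated period

The cadence pattern HC–PAC–HC–PAC is weak–strong twice, and phrases 3–4 restate phrases 1–2: a period heard twice, not a double period (which would end weakly at phrase 2).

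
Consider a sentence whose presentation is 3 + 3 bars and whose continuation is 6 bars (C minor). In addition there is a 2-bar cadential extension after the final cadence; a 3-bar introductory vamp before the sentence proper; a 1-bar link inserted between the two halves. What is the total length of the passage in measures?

Basic sentence: 3 + 3 + 6 = 12 bars.
12 (basic form) + 2 (cadential extension) + 3 (introduction) + 1 (link) = 18.

18 measures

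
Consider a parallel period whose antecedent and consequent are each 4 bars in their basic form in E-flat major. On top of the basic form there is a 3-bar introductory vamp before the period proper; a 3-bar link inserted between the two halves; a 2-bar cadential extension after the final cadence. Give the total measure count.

Basic parallel period: 4 + 4 = 8 bars.
8 (basic form) + 3 (introduction) + 3 (link) + 2 (cadential extension) = 16.

16 measures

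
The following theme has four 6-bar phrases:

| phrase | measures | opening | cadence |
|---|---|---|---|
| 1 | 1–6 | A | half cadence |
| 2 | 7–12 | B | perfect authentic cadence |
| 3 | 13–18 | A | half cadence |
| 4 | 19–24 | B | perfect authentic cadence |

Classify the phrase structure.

The cadence pattern HC–PAC–HC–PAC is weak–strong twice, and phrases 3–4 restate phrases 1–2: a period heard twice, not a double period (which would end weakly at phrase 2).

repeated period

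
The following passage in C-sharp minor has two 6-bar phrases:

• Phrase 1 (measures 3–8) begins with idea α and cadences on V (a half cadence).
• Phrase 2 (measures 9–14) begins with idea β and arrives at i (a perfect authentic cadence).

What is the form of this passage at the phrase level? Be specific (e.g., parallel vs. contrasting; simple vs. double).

Phrase 1 ends with a half cadence (weaker) and phrase 2 with a perfect authentic cadence (stronger): antecedent + consequent = a period.
The two phrases open with different material (α / β), so the period is contrasting.

contrasting period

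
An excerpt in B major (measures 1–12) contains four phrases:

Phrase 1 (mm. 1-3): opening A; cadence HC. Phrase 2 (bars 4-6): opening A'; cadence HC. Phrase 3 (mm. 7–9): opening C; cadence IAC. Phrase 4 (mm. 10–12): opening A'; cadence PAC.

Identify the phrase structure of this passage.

contrasting double period

Four phrases in two halves: the first half (bars 1–6) ends with a half cadence, the second (bars 7–12) with a perfect authentic cadence — a large antecedent–consequent pair, i.e. a double period.
Phrase 3 begins with different material from phrase 1, making it contrasting.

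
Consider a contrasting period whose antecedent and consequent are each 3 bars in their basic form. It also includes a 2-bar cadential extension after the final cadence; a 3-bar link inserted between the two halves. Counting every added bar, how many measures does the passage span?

Basic contrasting period: 3 + 3 = 6 bars.
6 (basic form) + 2 (cadential extension) + 3 (link) = 11.

11 measures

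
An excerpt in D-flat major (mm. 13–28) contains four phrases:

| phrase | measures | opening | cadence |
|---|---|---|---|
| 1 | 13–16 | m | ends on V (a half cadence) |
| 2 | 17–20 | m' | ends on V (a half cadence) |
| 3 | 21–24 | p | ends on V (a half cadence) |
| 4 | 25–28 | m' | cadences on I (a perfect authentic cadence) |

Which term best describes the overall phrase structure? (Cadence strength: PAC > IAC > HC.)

contrasting double period

Four phrases in two halves: the first half (mm. 13-20) ends with a half cadence, the second (mm. 21–28) with a perfect authentic cadence — a large antecedent–consequent pair, i.e. a double period.
Phrase 3 begins with different material from phrase 1, making it contrasting.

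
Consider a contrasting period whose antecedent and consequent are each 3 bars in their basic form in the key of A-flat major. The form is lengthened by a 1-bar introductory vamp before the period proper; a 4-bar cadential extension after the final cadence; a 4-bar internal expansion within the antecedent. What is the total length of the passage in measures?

15 measures

Basic contrasting period: 3 + 3 = 6 bars.
6 (basic form) + 1 (introduction) + 4 (cadential extension) + 4 (internal expansion) = 15.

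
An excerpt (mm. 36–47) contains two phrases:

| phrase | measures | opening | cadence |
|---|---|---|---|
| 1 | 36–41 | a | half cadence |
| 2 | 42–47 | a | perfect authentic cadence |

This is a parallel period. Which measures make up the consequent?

The phrase ending with the weaker cadence (half cadence) is the antecedent; the one ending more conclusively (perfect authentic cadence) is the consequent. The consequent is measures 42–47.

measures 42–47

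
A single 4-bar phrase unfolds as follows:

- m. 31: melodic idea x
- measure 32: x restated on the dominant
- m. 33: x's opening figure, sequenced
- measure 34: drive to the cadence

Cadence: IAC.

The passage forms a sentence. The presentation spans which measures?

measures 31–32

The presentation of a sentence is the basic idea (m. 31) plus its repetition (bar 32); the presentation is therefore bars 31–32.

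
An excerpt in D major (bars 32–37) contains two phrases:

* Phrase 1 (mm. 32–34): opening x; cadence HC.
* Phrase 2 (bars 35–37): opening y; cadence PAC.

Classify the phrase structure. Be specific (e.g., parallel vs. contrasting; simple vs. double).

Phrase 1 ends with a half cadence (weaker) and phrase 2 with a perfect authentic cadence (stronger): antecedent + consequent = a period.
The two phrases open with different material (x / y), so the period is contrasting.

contrasting period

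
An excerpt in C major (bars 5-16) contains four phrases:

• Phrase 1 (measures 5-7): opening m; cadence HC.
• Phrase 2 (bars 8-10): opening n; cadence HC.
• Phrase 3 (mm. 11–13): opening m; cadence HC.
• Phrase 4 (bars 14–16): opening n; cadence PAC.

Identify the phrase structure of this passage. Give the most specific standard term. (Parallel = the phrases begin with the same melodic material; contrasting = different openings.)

parallel double period

Four phrases in two halves: the first half (bars 5–10) ends with a half cadence, the second (mm. 11–16) with a perfect authentic cadence — a large antecedent–consequent pair, i.e. a double period.
Phrase 3 begins with the same material as phrase 1, making it parallel.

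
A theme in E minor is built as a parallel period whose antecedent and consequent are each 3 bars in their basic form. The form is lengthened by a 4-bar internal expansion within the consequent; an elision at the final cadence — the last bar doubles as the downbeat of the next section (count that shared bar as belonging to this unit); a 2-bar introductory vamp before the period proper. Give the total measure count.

Basic parallel period: 3 + 3 = 6 bars.
6 (basic form) + 4 (internal expansion) + 2 (introduction) = 12.
The elision shares a bar with the next section but does not change this unit's count.

12 measures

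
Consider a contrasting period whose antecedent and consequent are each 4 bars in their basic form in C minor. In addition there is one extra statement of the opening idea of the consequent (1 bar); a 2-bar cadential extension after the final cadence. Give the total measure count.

Basic contrasting period: 4 + 4 = 8 bars.
8 (basic form) + 1 (extra statement) + 2 (cadential extension) = 11.

11 measures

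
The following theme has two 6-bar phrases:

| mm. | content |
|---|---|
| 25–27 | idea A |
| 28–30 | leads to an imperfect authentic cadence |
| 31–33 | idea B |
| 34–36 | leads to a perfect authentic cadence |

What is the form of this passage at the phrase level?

Phrase 1 ends with an imperfect authentic cadence (weaker) and phrase 2 with a perfect authentic cadence (stronger): antecedent + consequent = a period.
The two phrases open with different material (A / B), so the period is contrasting.

contrasting period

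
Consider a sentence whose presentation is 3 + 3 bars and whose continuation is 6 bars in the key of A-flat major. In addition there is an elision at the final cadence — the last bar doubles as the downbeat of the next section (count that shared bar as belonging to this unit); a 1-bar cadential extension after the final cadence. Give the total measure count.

Basic sentence: 3 + 3 + 6 = 12 bars.
12 (basic form) + 1 (cadential extension) = 13.
The elision shares a bar with the next section but does not change this unit's count.

13 measures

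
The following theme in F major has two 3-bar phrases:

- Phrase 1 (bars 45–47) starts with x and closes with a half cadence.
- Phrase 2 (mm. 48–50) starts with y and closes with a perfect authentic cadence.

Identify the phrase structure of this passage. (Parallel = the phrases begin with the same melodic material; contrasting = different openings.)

Phrase 1 ends with a half cadence (weaker) and phrase 2 with a perfect authentic cadence (stronger): antecedent + consequent = a period.
The two phrases open with different material (x / y), so the period is contrasting.

contrasting period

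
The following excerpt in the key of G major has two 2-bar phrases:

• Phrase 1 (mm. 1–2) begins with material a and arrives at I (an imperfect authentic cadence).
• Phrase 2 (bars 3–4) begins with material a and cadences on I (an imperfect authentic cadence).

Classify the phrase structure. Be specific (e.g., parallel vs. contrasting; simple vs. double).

Both phrases have the same opening (a) and the same cadence (imperfect authentic cadence): the second is a restatement, not a consequent, so this is a repeated phrase rather than a period.

repeated phrase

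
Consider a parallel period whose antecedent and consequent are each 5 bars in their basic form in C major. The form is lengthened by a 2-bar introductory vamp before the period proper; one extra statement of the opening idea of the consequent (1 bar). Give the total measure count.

Basic parallel period: 5 + 5 = 10 bars.
10 (basic form) + 2 (introduction) + 1 (extra statement) = 13.

13 measures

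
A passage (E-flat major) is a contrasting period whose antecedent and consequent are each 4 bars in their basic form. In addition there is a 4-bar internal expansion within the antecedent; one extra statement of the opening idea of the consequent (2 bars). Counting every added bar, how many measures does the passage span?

14 measures

Basic contrasting period: 4 + 4 = 8 bars.
8 (basic form) + 4 (internal expansion) + 2 (extra statement) = 14.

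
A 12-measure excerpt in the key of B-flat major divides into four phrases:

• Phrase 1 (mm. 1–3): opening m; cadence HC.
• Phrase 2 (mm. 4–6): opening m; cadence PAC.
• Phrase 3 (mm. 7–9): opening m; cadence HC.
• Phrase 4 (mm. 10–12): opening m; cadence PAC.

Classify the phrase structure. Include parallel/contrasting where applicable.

The cadence pattern HC–PAC–HC–PAC is weak–strong twice, and phrases 3–4 restate phrases 1–2: a period heard twice, not a double period (which would end weakly at phrase 2).

repeated period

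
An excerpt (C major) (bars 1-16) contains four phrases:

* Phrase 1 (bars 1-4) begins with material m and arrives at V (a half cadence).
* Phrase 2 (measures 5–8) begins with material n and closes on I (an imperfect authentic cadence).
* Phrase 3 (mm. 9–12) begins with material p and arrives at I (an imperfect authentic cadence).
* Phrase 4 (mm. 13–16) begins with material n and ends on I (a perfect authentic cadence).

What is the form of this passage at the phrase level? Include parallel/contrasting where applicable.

Four phrases in two halves: the first half (bars 1-8) ends with an imperfect authentic cadence, the second (bars 9-16) with a perfect authentic cadence — a large antecedent–consequent pair, i.e. a double period.
Phrase 3 begins with different material from phrase 1, making it contrasting.

contrasting double period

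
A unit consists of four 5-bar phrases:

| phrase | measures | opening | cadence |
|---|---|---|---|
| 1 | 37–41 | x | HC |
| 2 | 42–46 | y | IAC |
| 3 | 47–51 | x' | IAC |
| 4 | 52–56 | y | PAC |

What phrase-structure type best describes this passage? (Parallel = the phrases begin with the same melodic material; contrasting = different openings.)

Four phrases in two halves: the first half (bars 37-46) ends with an imperfect authentic cadence, the second (bars 47-56) with a perfect authentic cadence — a large antecedent–consequent pair, i.e. a double period.
Phrase 3 begins with the same material as phrase 1, making it parallel.

parallel double period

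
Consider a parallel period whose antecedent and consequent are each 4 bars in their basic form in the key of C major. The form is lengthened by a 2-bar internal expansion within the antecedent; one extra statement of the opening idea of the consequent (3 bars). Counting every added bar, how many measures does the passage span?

13 measures

Basic parallel period: 4 + 4 = 8 bars.
8 (basic form) + 2 (internal expansion) + 3 (extra statement) = 13.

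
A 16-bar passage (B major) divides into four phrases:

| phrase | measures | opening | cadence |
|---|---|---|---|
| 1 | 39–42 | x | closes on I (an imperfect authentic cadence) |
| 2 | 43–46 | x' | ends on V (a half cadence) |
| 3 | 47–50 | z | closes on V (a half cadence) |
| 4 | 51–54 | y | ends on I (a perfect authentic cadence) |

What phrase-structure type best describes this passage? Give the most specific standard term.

Four phrases in two halves: the first half (mm. 39–46) ends with a half cadence, the second (mm. 47-54) with a perfect authentic cadence — a large antecedent–consequent pair, i.e. a double period.
Phrase 3 begins with different material from phrase 1, making it contrasting.

contrasting double period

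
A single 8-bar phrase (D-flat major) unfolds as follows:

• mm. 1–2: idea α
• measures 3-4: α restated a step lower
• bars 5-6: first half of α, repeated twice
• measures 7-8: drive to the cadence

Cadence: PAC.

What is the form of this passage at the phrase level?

sentence

Basic idea (mm. 1-2) + its repetition (measures 3–4) form the presentation; fragmentation and cadence (mm. 5–8) form the continuation — the 8-bar whole is a sentence.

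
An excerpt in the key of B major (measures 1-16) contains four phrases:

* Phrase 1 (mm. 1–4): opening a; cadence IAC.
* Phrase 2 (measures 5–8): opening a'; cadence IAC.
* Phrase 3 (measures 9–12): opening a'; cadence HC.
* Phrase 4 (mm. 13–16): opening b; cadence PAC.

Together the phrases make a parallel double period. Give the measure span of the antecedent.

In a double period the first pair of phrases (ending imperfect authentic cadence) is the large antecedent and the second pair (ending perfect authentic cadence) is the large consequent; the antecedent is measures 1–8.

measures 1–8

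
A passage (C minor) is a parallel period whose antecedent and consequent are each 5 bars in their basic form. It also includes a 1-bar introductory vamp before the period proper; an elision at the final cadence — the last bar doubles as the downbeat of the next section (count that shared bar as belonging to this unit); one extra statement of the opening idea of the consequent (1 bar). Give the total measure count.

Basic parallel period: 5 + 5 = 10 bars.
10 (basic form) + 1 (introduction) + 1 (extra statement) = 12.
The elision shares a bar with the next section but does not change this unit's count.

12 measures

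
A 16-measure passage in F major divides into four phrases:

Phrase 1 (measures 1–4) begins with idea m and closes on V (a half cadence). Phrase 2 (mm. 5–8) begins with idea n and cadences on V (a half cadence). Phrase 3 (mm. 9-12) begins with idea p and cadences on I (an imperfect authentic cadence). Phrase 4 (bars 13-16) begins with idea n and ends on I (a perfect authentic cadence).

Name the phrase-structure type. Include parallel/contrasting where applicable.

Four phrases in two halves: the first half (mm. 1-8) ends with a half cadence, the second (mm. 9–16) with a perfect authentic cadence — a large antecedent–consequent pair, i.e. a double period.
Phrase 3 begins with different material from phrase 1, making it contrasting.

contrasting double period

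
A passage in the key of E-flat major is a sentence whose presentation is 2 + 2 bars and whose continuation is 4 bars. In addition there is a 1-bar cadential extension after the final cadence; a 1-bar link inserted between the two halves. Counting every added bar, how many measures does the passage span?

Basic sentence: 2 + 2 + 4 = 8 bars.
8 (basic form) + 1 (cadential extension) + 1 (link) = 10.

10 measures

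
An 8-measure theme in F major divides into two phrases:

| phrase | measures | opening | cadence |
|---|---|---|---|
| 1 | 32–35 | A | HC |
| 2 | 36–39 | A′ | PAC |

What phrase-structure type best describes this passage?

parallel period

Phrase 1 ends with a half cadence (weaker) and phrase 2 with a perfect authentic cadence (stronger): antecedent + consequent = a period.
The two phrases open with the same material (A / A′), so the period is parallel.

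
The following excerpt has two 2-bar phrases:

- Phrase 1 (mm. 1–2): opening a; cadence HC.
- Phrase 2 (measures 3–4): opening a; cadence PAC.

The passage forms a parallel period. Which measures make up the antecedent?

The phrase ending with the weaker cadence (half cadence) is the antecedent; the one ending more conclusively (perfect authentic cadence) is the consequent. The antecedent is measures 1–2.

measures 1–2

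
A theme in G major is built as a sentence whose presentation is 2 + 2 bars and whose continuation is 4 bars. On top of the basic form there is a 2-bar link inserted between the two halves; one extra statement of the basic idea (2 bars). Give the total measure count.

12 measures

Basic sentence: 2 + 2 + 4 = 8 bars.
8 (basic form) + 2 (link) + 2 (extra statement) = 12.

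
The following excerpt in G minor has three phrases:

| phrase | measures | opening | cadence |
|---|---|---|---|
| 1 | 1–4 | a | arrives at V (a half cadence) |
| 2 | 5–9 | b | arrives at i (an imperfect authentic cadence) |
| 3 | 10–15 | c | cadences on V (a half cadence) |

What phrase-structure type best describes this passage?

phrase group

The final phrase closes with a half cadence, which is not stronger than the preceding imperfect authentic cadence; the 3 phrases lack an overall antecedent–consequent design and so form a phrase group.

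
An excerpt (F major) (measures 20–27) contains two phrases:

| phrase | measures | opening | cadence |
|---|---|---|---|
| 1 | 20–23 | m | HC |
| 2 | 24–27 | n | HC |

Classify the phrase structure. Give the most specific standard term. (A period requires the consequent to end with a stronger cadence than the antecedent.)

phrase group

The second phrase closes with a half cadence, which is not stronger than the first phrase's half cadence; without a weak→strong cadential pair there is no antecedent–consequent relationship, so this is a phrase group rather than a period.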